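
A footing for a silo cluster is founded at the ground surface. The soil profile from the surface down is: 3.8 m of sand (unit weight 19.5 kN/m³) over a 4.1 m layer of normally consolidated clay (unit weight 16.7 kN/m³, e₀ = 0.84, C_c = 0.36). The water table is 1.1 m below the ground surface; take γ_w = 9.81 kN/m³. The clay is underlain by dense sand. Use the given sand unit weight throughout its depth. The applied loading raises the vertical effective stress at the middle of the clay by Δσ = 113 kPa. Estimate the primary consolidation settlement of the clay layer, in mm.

Mid-depth of clay below the ground surface: z = 3.8 + 4.1/2 = 5.85 m.
Total vertical stress at mid-clay: σ_v = 19.5×3.8 + 16.7×2.05 = 108.33 kPa.
Pore pressure: u = 9.81×(5.85 − 1.1) = 46.598 kPa.
Initial effective stress: σ'_0 = σ_v − u = 108.33 − 46.598 = 61.732 kPa.
Final effective stress: σ'_f = σ'_0 + Δσ = 61.732 + 113 = 174.73 kPa.
Normally consolidated clay, so the full stress increment lies on the virgin compression line:
S_c = C_c·H/(1+e₀)·log₁₀(σ'_f/σ'_0) = 0.36×4.1/(1+0.84)×log₁₀(174.73/61.732)
    = 0.80217 × 0.45186 = 0.3625 m

S_c ≈ 362 mm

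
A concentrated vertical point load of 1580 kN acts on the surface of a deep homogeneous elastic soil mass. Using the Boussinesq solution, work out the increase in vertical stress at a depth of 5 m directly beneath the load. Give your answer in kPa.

Boussinesq vertical stress below a point load on an elastic half-space:
Δσ_z = 3P/(2πz²) · [1 + (r/z)²]^(−5/2)
r/z = 0/5 = 0; [1+(r/z)²]^(−5/2) = 1.
Δσ_z = 3×1580/(2π×5²) × 1 = 30.176 × 1 = 30.18 kPa

Δσ_z ≈ 30.2 kPa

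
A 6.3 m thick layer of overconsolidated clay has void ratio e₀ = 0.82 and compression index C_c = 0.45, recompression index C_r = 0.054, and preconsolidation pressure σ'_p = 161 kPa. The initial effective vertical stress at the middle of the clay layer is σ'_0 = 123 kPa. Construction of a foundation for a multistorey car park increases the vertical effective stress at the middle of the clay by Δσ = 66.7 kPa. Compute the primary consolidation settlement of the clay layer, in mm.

S_c ≈ 133 mm

Final effective stress: σ'_f = 123 + 66.7 = 189.7 kPa.
σ'_f = 189.7 > σ'_p = 161 kPa, so the stress path crosses the preconsolidation pressure — recompression up to σ'_p, then virgin compression beyond:
S_c = H/(1+e₀)·[C_r·log₁₀(σ'_p/σ'_0) + C_c·log₁₀(σ'_f/σ'_p)]
    = 6.3/1.82 × [0.054×log₁₀(161/123) + 0.45×log₁₀(189.7/161)]
    = 3.4615 × [0.0063137 + 0.032059] = 0.1328 m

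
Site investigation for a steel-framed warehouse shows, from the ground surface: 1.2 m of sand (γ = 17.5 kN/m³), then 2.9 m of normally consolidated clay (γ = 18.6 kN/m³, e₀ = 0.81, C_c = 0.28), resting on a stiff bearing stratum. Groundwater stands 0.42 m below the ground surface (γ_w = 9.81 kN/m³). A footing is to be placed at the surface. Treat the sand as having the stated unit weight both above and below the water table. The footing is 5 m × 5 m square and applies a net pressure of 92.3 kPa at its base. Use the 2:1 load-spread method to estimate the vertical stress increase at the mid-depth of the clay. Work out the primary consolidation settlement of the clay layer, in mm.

S_c ≈ 179 mm

Mid-depth of clay below the ground surface: z = 1.2 + 2.9/2 = 2.65 m.
Total vertical stress at mid-clay: σ_v = 17.5×1.2 + 18.6×1.45 = 47.97 kPa.
Pore pressure: u = 9.81×(2.65 − 0.42) = 21.876 kPa.
Initial effective stress: σ'_0 = σ_v − u = 47.97 − 21.876 = 26.094 kPa.
Stress increase at mid-clay by the 2:1 spreading method:
Δσ = qBL/((B+z)(L+z)) = 92.3×5×5/((5+2.65)(5+2.65)) = 39.429 kPa
Final effective stress: σ'_f = σ'_0 + Δσ = 26.094 + 39.429 = 65.523 kPa.
Normally consolidated clay, so the full stress increment lies on the virgin compression line:
S_c = C_c·H/(1+e₀)·log₁₀(σ'_f/σ'_0) = 0.28×2.9/(1+0.81)×log₁₀(65.523/26.094)
    = 0.44862 × 0.39985 = 0.1794 m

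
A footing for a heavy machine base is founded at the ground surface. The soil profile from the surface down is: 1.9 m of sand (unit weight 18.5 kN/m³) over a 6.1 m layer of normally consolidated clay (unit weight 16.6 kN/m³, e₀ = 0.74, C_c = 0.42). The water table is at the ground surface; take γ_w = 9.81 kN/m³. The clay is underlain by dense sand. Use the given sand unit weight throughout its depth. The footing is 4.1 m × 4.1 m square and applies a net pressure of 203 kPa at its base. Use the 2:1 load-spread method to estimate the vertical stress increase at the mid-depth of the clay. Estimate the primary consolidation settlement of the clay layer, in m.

Mid-depth of clay below the ground surface: z = 1.9 + 6.1/2 = 4.95 m.
Total vertical stress at mid-clay: σ_v = 18.5×1.9 + 16.6×3.05 = 85.78 kPa.
Pore pressure: u = 9.81×(4.95 − 0) = 48.56 kPa.
Initial effective stress: σ'_0 = σ_v − u = 85.78 − 48.56 = 37.22 kPa.
Stress increase at mid-clay by the 2:1 spreading method:
Δσ = qBL/((B+z)(L+z)) = 203×4.1×4.1/((4.1+4.95)(4.1+4.95)) = 41.665 kPa
Final effective stress: σ'_f = σ'_0 + Δσ = 37.22 + 41.665 = 78.885 kPa.
Normally consolidated clay, so the full stress increment lies on the virgin compression line:
S_c = C_c·H/(1+e₀)·log₁₀(σ'_f/σ'_0) = 0.42×6.1/(1+0.74)×log₁₀(78.885/37.22)
    = 1.4724 × 0.32622 = 0.4803 m

S_c ≈ 0.48 m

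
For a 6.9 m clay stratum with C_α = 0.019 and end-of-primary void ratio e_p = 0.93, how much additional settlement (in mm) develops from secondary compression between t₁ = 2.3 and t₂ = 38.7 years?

Secondary compression: S_s = C_α·H/(1+e_p)·log₁₀(t₂/t₁)
S_s = 0.019×6.9/(1+0.93)×log₁₀(38.7/2.3)
    = 0.06793 × 1.226 = 0.08328 m

S_s ≈ 83.3 mm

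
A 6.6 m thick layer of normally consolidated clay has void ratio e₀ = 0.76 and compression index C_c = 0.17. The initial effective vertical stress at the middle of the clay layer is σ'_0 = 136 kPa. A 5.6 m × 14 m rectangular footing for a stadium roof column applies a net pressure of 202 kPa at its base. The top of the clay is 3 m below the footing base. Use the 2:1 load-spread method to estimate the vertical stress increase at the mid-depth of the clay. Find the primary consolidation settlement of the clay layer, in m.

S_c ≈ 0.109 m

Mid-depth of clay below the footing base: z = 3 + 6.6/2 = 6.3 m.
Stress increase at mid-clay by the 2:1 spreading method:
Δσ = qBL/((B+z)(L+z)) = 202×5.6×14/((5.6+6.3)(14+6.3)) = 65.558 kPa
Final effective stress: σ'_f = σ'_0 + Δσ = 136 + 65.558 = 201.56 kPa.
Normally consolidated clay, so the full stress increment lies on the virgin compression line:
S_c = C_c·H/(1+e₀)·log₁₀(σ'_f/σ'_0) = 0.17×6.6/(1+0.76)×log₁₀(201.56/136)
    = 0.6375 × 0.17087 = 0.1089 m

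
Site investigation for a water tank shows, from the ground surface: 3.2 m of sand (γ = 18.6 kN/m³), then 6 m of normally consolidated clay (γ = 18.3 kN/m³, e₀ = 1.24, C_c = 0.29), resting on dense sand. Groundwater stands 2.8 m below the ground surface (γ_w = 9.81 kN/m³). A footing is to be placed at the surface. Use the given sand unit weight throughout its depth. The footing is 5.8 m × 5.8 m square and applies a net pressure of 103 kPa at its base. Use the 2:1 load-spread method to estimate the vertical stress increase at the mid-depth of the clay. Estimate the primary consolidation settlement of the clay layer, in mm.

Mid-depth of clay below the ground surface: z = 3.2 + 6/2 = 6.2 m.
Total vertical stress at mid-clay: σ_v = 18.6×3.2 + 18.3×3 = 114.42 kPa.
Pore pressure: u = 9.81×(6.2 − 2.8) = 33.354 kPa.
Initial effective stress: σ'_0 = σ_v − u = 114.42 − 33.354 = 81.066 kPa.
Stress increase at mid-clay by the 2:1 spreading method:
Δσ = qBL/((B+z)(L+z)) = 103×5.8×5.8/((5.8+6.2)(5.8+6.2)) = 24.062 kPa
Final effective stress: σ'_f = σ'_0 + Δσ = 81.066 + 24.062 = 105.13 kPa.
Normally consolidated clay, so the full stress increment lies on the virgin compression line:
S_c = C_c·H/(1+e₀)·log₁₀(σ'_f/σ'_0) = 0.29×6/(1+1.24)×log₁₀(105.13/81.066)
    = 0.77679 × 0.11289 = 0.08769 m

S_c ≈ 87.7 mm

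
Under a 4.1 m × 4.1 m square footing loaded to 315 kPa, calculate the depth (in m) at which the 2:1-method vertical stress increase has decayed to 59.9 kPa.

z ≈ 5.3 m

2:1 spreading — at depth z the loaded area has grown by z in each plan dimension:
qB²/(B+z)² = Δσ_z ⇒ z = B(√(q/Δσ_z) − 1) = 4.1×(√(315/59.9) − 1) = 5.302 m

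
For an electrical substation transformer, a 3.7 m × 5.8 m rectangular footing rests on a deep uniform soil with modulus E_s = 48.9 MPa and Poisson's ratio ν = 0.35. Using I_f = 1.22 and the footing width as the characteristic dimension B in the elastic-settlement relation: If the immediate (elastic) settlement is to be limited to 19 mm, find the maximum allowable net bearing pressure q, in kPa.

q ≈ 235 kPa

E_s = 48.9 MPa = 48900 kPa.
S_e = q·B·(1−ν²)/E_s · I_f  ⇒  q = S_e·E_s / (B·(1−ν²)·I_f).
q = 0.019 × 48900 / (3.7 × 0.8775 × 1.22) = 234.6 kPa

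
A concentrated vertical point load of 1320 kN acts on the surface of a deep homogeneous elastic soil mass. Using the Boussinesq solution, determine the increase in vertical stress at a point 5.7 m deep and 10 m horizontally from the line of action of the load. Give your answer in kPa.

Δσ_z ≈ 0.578 kPa

Boussinesq vertical stress below a point load on an elastic half-space:
Δσ_z = 3P/(2πz²) · [1 + (r/z)²]^(−5/2)
r/z = 10/5.7 = 1.7544; [1+(r/z)²]^(−5/2) = 0.029779.
Δσ_z = 3×1320/(2π×5.7²) × 0.029779 = 19.398 × 0.029779 = 0.5777 kPa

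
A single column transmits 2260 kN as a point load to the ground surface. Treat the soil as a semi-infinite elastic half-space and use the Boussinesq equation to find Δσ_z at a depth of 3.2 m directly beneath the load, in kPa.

Boussinesq vertical stress below a point load on an elastic half-space:
Δσ_z = 3P/(2πz²) · [1 + (r/z)²]^(−5/2)
r/z = 0/3.2 = 0; [1+(r/z)²]^(−5/2) = 1.
Δσ_z = 3×2260/(2π×3.2²) × 1 = 105.38 × 1 = 105.4 kPa

Δσ_z ≈ 105 kPa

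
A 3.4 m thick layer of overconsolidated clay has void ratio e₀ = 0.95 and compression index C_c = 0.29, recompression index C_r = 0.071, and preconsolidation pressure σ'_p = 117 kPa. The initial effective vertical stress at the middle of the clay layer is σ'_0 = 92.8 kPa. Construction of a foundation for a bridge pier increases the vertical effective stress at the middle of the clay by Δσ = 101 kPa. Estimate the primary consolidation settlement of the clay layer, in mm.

S_c ≈ 123 mm

Final effective stress: σ'_f = 92.8 + 101 = 193.8 kPa.
σ'_f = 193.8 > σ'_p = 117 kPa, so the stress path crosses the preconsolidation pressure — recompression up to σ'_p, then virgin compression beyond:
S_c = H/(1+e₀)·[C_r·log₁₀(σ'_p/σ'_0) + C_c·log₁₀(σ'_f/σ'_p)]
    = 3.4/1.95 × [0.071×log₁₀(117/92.8) + 0.29×log₁₀(193.8/117)]
    = 1.7436 × [0.0071453 + 0.063559] = 0.1233 m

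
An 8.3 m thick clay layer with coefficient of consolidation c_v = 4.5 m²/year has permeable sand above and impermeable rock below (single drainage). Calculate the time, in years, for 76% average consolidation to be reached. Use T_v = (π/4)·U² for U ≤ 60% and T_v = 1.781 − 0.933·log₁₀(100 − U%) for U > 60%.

t ≈ 7.55 years

Drainage path length: H_d = H = 8.3 m (single drainage).
U > 60%: T_v = 1.781 − 0.933·log₁₀(100 − 76) = 0.49326.
t = T_v·H_d²/c_v = 0.49326×8.3²/4.5 = 7.551 years.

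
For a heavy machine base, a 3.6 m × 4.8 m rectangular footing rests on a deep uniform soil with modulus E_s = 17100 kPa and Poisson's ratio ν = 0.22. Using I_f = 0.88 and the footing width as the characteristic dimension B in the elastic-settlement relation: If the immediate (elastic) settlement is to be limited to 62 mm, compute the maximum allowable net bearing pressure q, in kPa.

q ≈ 352 kPa

S_e = q·B·(1−ν²)/E_s · I_f  ⇒  q = S_e·E_s / (B·(1−ν²)·I_f).
q = 0.062 × 17100 / (3.6 × 0.9516 × 0.88) = 351.7 kPa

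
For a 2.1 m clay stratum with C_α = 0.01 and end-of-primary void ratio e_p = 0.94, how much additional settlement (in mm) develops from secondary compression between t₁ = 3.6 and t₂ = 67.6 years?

Secondary compression: S_s = C_α·H/(1+e_p)·log₁₀(t₂/t₁)
S_s = 0.01×2.1/(1+0.94)×log₁₀(67.6/3.6)
    = 0.01082 × 1.274 = 0.01379 m

S_s ≈ 13.8 mm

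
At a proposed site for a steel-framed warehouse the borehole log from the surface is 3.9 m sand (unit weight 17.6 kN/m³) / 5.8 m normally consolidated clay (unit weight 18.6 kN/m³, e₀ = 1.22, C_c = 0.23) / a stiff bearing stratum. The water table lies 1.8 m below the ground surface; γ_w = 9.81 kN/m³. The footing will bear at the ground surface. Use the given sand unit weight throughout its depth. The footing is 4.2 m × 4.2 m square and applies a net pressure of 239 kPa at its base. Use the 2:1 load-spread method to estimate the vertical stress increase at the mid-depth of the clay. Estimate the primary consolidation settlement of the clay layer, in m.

Mid-depth of clay below the ground surface: z = 3.9 + 5.8/2 = 6.8 m.
Total vertical stress at mid-clay: σ_v = 17.6×3.9 + 18.6×2.9 = 122.58 kPa.
Pore pressure: u = 9.81×(6.8 − 1.8) = 49.05 kPa.
Initial effective stress: σ'_0 = σ_v − u = 122.58 − 49.05 = 73.53 kPa.
Stress increase at mid-clay by the 2:1 spreading method:
Δσ = qBL/((B+z)(L+z)) = 239×4.2×4.2/((4.2+6.8)(4.2+6.8)) = 34.843 kPa
Final effective stress: σ'_f = σ'_0 + Δσ = 73.53 + 34.843 = 108.37 kPa.
Normally consolidated clay, so the full stress increment lies on the virgin compression line:
S_c = C_c·H/(1+e₀)·log₁₀(σ'_f/σ'_0) = 0.23×5.8/(1+1.22)×log₁₀(108.37/73.53)
    = 0.6009 × 0.16844 = 0.1012 m

S_c ≈ 0.101 m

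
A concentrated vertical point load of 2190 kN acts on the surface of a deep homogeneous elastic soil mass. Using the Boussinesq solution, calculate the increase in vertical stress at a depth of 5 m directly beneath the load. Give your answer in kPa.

Δσ_z ≈ 41.8 kPa

Boussinesq vertical stress below a point load on an elastic half-space:
Δσ_z = 3P/(2πz²) · [1 + (r/z)²]^(−5/2)
r/z = 0/5 = 0; [1+(r/z)²]^(−5/2) = 1.
Δσ_z = 3×2190/(2π×5²) × 1 = 41.826 × 1 = 41.83 kPa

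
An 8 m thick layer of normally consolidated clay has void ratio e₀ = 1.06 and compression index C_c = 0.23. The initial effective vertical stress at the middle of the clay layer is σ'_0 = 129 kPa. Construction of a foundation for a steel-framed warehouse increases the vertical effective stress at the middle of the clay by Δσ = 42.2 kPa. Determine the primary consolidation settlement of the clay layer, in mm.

Final effective stress: σ'_f = σ'_0 + Δσ = 129 + 42.2 = 171.2 kPa.
Normally consolidated clay, so the full stress increment lies on the virgin compression line:
S_c = C_c·H/(1+e₀)·log₁₀(σ'_f/σ'_0) = 0.23×8/(1+1.06)×log₁₀(171.2/129)
    = 0.8932 × 0.12291 = 0.1098 m

S_c ≈ 110 mm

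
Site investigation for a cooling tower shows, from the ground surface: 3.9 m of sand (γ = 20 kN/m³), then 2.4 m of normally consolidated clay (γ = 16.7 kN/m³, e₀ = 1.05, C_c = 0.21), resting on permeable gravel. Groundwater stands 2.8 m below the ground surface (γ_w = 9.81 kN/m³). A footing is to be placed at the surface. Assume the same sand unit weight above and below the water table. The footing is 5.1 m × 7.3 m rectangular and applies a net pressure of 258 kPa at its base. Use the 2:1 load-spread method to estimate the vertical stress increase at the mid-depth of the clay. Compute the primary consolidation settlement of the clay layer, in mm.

Mid-depth of clay below the ground surface: z = 3.9 + 2.4/2 = 5.1 m.
Total vertical stress at mid-clay: σ_v = 20×3.9 + 16.7×1.2 = 98.04 kPa.
Pore pressure: u = 9.81×(5.1 − 2.8) = 22.563 kPa.
Initial effective stress: σ'_0 = σ_v − u = 98.04 − 22.563 = 75.477 kPa.
Stress increase at mid-clay by the 2:1 spreading method:
Δσ = qBL/((B+z)(L+z)) = 258×5.1×7.3/((5.1+5.1)(7.3+5.1)) = 75.944 kPa
Final effective stress: σ'_f = σ'_0 + Δσ = 75.477 + 75.944 = 151.42 kPa.
Normally consolidated clay, so the full stress increment lies on the virgin compression line:
S_c = C_c·H/(1+e₀)·log₁₀(σ'_f/σ'_0) = 0.21×2.4/(1+1.05)×log₁₀(151.42/75.477)
    = 0.24585 × 0.30237 = 0.07434 m

S_c ≈ 74.3 mm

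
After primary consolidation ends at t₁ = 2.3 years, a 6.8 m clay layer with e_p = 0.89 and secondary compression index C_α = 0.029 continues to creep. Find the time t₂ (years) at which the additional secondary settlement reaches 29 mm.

t₂ ≈ 4.36 years

S_s = C_α·H/(1+e_p)·log₁₀(t₂/t₁) ⇒ log₁₀(t₂/t₁) = S_s·(1+e_p)/(C_α·H).
log₁₀(t₂/t₁) = 0.029 × (1+0.89) / (0.029×6.8) = 0.2779
t₂ = t₁ × 10^0.2779 = 2.3 × 1.896 = 4.362 years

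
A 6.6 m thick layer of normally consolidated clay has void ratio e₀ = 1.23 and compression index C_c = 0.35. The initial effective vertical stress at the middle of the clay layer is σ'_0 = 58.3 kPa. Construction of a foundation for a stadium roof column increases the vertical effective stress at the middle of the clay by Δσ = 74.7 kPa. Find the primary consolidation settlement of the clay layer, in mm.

Final effective stress: σ'_f = σ'_0 + Δσ = 58.3 + 74.7 = 133 kPa.
Normally consolidated clay, so the full stress increment lies on the virgin compression line:
S_c = C_c·H/(1+e₀)·log₁₀(σ'_f/σ'_0) = 0.35×6.6/(1+1.23)×log₁₀(133/58.3)
    = 1.0359 × 0.35818 = 0.371 m

S_c ≈ 371 mm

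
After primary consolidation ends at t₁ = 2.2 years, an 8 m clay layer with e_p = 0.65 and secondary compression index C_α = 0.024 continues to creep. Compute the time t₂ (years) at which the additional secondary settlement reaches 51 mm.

S_s = C_α·H/(1+e_p)·log₁₀(t₂/t₁) ⇒ log₁₀(t₂/t₁) = S_s·(1+e_p)/(C_α·H).
log₁₀(t₂/t₁) = 0.051 × (1+0.65) / (0.024×8) = 0.4383
t₂ = t₁ × 10^0.4383 = 2.2 × 2.743 = 6.035 years

t₂ ≈ 6.04 years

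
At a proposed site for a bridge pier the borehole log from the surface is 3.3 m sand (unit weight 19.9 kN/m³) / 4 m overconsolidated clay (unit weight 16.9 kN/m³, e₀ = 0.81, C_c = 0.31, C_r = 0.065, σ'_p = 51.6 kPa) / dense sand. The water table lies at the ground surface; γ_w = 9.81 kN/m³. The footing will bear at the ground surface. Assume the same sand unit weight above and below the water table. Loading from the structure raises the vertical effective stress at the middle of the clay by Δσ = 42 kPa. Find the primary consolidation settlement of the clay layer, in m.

S_c ≈ 0.169 m

Mid-depth of clay below the ground surface: z = 3.3 + 4/2 = 5.3 m.
Total vertical stress at mid-clay: σ_v = 19.9×3.3 + 16.9×2 = 99.47 kPa.
Pore pressure: u = 9.81×(5.3 − 0) = 51.993 kPa.
Initial effective stress: σ'_0 = σ_v − u = 99.47 − 51.993 = 47.477 kPa.
Final effective stress: σ'_f = 47.477 + 42 = 89.477 kPa.
σ'_f = 89.477 > σ'_p = 51.6 kPa, so the stress path crosses the preconsolidation pressure — recompression up to σ'_p, then virgin compression beyond:
S_c = H/(1+e₀)·[C_r·log₁₀(σ'_p/σ'_0) + C_c·log₁₀(σ'_f/σ'_p)]
    = 4/1.81 × [0.065×log₁₀(51.6/47.477) + 0.31×log₁₀(89.477/51.6)]
    = 2.2099 × [0.0023508 + 0.074109] = 0.169 m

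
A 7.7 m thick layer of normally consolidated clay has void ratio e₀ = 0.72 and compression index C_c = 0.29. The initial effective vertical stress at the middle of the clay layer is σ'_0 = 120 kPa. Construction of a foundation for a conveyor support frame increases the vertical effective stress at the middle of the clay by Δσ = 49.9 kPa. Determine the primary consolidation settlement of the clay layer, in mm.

Final effective stress: σ'_f = σ'_0 + Δσ = 120 + 49.9 = 169.9 kPa.
Normally consolidated clay, so the full stress increment lies on the virgin compression line:
S_c = C_c·H/(1+e₀)·log₁₀(σ'_f/σ'_0) = 0.29×7.7/(1+0.72)×log₁₀(169.9/120)
    = 1.2983 × 0.15101 = 0.1961 m

S_c ≈ 196 mm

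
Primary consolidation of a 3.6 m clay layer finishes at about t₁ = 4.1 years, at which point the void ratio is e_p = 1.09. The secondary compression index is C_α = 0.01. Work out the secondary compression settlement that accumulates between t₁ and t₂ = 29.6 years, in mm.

S_s ≈ 14.8 mm

Secondary compression: S_s = C_α·H/(1+e_p)·log₁₀(t₂/t₁)
S_s = 0.01×3.6/(1+1.09)×log₁₀(29.6/4.1)
    = 0.01722 × 0.8585 = 0.01479 m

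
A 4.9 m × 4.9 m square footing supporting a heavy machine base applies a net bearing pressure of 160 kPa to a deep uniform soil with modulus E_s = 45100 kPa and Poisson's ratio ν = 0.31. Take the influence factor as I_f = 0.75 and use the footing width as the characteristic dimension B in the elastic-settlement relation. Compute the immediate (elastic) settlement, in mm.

Immediate (elastic) settlement: S_e = q·B·(1−ν²)/E_s · I_f.
S_e = 160 × 4.9 × (1 − 0.31²) / 45100 × 0.75
    = 160 × 4.9 × 0.9039 / 45100 × 0.75
    = 0.01178 m = 11.78 mm

S_e ≈ 11.8 mm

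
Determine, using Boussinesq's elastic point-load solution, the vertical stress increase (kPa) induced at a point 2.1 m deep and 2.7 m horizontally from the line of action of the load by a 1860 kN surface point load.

Δσ_z ≈ 17.6 kPa

Boussinesq vertical stress below a point load on an elastic half-space:
Δσ_z = 3P/(2πz²) · [1 + (r/z)²]^(−5/2)
r/z = 2.7/2.1 = 1.2857; [1+(r/z)²]^(−5/2) = 0.087223.
Δσ_z = 3×1860/(2π×2.1²) × 0.087223 = 201.38 × 0.087223 = 17.56 kPa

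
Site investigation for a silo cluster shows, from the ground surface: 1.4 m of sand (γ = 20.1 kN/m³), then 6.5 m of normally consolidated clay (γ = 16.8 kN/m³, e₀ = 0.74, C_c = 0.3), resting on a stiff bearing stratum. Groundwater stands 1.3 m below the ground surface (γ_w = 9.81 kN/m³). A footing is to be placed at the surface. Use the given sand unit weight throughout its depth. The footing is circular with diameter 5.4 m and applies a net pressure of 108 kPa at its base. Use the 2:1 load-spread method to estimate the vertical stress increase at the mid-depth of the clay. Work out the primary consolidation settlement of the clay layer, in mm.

S_c ≈ 236 mm

Mid-depth of clay below the ground surface: z = 1.4 + 6.5/2 = 4.65 m.
Total vertical stress at mid-clay: σ_v = 20.1×1.4 + 16.8×3.25 = 82.74 kPa.
Pore pressure: u = 9.81×(4.65 − 1.3) = 32.864 kPa.
Initial effective stress: σ'_0 = σ_v − u = 82.74 − 32.864 = 49.876 kPa.
Stress increase at mid-clay by the 2:1 spreading method:
Δσ ≈ qD²/(D+z)² = 108×5.4²/(5.4+4.65)² = 31.18 kPa
Final effective stress: σ'_f = σ'_0 + Δσ = 49.876 + 31.18 = 81.056 kPa.
Normally consolidated clay, so the full stress increment lies on the virgin compression line:
S_c = C_c·H/(1+e₀)·log₁₀(σ'_f/σ'_0) = 0.3×6.5/(1+0.74)×log₁₀(81.056/49.876)
    = 1.1207 × 0.21089 = 0.2363 m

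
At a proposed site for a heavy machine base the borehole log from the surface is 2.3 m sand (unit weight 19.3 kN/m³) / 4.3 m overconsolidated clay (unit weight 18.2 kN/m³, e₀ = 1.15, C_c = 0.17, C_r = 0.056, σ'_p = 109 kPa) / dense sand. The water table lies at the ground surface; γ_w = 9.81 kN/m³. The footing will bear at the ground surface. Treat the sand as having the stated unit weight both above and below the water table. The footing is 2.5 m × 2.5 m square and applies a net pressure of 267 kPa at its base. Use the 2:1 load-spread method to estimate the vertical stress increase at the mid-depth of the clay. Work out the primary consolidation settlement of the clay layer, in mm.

S_c ≈ 30.4 mm

Mid-depth of clay below the ground surface: z = 2.3 + 4.3/2 = 4.45 m.
Total vertical stress at mid-clay: σ_v = 19.3×2.3 + 18.2×2.15 = 83.52 kPa.
Pore pressure: u = 9.81×(4.45 − 0) = 43.655 kPa.
Initial effective stress: σ'_0 = σ_v − u = 83.52 − 43.655 = 39.865 kPa.
Stress increase at mid-clay by the 2:1 spreading method:
Δσ = qBL/((B+z)(L+z)) = 267×2.5×2.5/((2.5+4.45)(2.5+4.45)) = 34.548 kPa
Final effective stress: σ'_f = 39.865 + 34.548 = 74.413 kPa.
σ'_f = 74.413 ≤ σ'_p = 109 kPa, so the clay remains overconsolidated and only the recompression index applies:
S_c = C_r·H/(1+e₀)·log₁₀(σ'_f/σ'_0) = 0.056×4.3/2.15×log₁₀(74.413/39.865)
    = 0.112 × 0.27106 = 0.03036 m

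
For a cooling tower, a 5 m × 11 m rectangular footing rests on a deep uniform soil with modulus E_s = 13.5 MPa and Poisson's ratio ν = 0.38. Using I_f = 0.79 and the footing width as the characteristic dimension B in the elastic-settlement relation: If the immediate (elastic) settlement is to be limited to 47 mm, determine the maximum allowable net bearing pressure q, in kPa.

q ≈ 188 kPa

E_s = 13.5 MPa = 13500 kPa.
S_e = q·B·(1−ν²)/E_s · I_f  ⇒  q = S_e·E_s / (B·(1−ν²)·I_f).
q = 0.047 × 13500 / (5 × 0.8556 × 0.79) = 187.7 kPa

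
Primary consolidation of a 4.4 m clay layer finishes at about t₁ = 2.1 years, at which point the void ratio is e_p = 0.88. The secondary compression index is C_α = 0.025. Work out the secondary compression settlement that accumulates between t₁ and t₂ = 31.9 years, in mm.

S_s ≈ 69.1 mm

Secondary compression: S_s = C_α·H/(1+e_p)·log₁₀(t₂/t₁)
S_s = 0.025×4.4/(1+0.88)×log₁₀(31.9/2.1)
    = 0.05851 × 1.182 = 0.06913 m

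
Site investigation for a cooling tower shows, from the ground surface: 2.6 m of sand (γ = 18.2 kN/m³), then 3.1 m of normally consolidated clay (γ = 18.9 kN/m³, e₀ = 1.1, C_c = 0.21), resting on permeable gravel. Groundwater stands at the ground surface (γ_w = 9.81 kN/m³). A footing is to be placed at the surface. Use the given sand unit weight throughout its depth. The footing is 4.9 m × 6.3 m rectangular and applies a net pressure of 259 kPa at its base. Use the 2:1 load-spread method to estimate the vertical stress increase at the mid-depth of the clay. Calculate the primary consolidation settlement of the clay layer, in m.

S_c ≈ 0.163 m

Mid-depth of clay below the ground surface: z = 2.6 + 3.1/2 = 4.15 m.
Total vertical stress at mid-clay: σ_v = 18.2×2.6 + 18.9×1.55 = 76.615 kPa.
Pore pressure: u = 9.81×(4.15 − 0) = 40.712 kPa.
Initial effective stress: σ'_0 = σ_v − u = 76.615 − 40.712 = 35.903 kPa.
Stress increase at mid-clay by the 2:1 spreading method:
Δσ = qBL/((B+z)(L+z)) = 259×4.9×6.3/((4.9+4.15)(6.3+4.15)) = 84.542 kPa
Final effective stress: σ'_f = σ'_0 + Δσ = 35.903 + 84.542 = 120.44 kPa.
Normally consolidated clay, so the full stress increment lies on the virgin compression line:
S_c = C_c·H/(1+e₀)·log₁₀(σ'_f/σ'_0) = 0.21×3.1/(1+1.1)×log₁₀(120.44/35.903)
    = 0.31 × 0.52564 = 0.1629 m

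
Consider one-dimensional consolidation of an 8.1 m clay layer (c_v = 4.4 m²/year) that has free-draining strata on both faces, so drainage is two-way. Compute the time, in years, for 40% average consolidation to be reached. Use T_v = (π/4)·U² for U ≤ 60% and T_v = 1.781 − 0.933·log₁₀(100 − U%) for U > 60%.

Drainage path length: H_d = H/2 = 4.05 m (double drainage).
U ≤ 60%: T_v = (π/4)·U² = (π/4)×0.4² = 0.12566.
t = T_v·H_d²/c_v = 0.12566×4.05²/4.4 = 0.4684 years.

t ≈ 0.468 years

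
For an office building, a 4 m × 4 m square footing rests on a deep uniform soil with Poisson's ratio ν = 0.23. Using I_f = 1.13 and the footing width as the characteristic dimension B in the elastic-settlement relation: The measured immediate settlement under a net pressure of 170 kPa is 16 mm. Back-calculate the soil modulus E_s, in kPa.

S_e = q·B·(1−ν²)/E_s · I_f  ⇒  E_s = q·B·(1−ν²)·I_f / S_e.
E_s = 170 × 4 × 0.9471 × 1.13 / 0.016 = 45480 kPa

E_s ≈ 45500 kPa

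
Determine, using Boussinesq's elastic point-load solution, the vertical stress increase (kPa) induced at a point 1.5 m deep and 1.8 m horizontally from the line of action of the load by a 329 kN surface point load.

Δσ_z ≈ 7.51 kPa

Boussinesq vertical stress below a point load on an elastic half-space:
Δσ_z = 3P/(2πz²) · [1 + (r/z)²]^(−5/2)
r/z = 1.8/1.5 = 1.2; [1+(r/z)²]^(−5/2) = 0.10753.
Δσ_z = 3×329/(2π×1.5²) × 0.10753 = 69.816 × 0.10753 = 7.507 kPa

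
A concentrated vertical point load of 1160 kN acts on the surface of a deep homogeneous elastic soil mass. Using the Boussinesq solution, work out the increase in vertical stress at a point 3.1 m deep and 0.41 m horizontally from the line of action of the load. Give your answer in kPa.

Δσ_z ≈ 55.2 kPa

Boussinesq vertical stress below a point load on an elastic half-space:
Δσ_z = 3P/(2πz²) · [1 + (r/z)²]^(−5/2)
r/z = 0.41/3.1 = 0.13226; [1+(r/z)²]^(−5/2) = 0.95757.
Δσ_z = 3×1160/(2π×3.1²) × 0.95757 = 57.634 × 0.95757 = 55.19 kPa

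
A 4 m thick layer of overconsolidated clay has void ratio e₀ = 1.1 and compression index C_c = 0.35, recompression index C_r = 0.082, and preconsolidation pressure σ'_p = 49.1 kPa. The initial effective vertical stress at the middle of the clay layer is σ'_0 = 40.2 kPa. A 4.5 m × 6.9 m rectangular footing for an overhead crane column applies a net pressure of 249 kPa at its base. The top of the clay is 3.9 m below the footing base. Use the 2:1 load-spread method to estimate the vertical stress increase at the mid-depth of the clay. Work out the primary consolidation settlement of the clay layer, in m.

S_c ≈ 0.214 m

Mid-depth of clay below the footing base: z = 3.9 + 4/2 = 5.9 m.
Stress increase at mid-clay by the 2:1 spreading method:
Δσ = qBL/((B+z)(L+z)) = 249×4.5×6.9/((4.5+5.9)(6.9+5.9)) = 58.079 kPa
Final effective stress: σ'_f = 40.2 + 58.079 = 98.279 kPa.
σ'_f = 98.279 > σ'_p = 49.1 kPa, so the stress path crosses the preconsolidation pressure — recompression up to σ'_p, then virgin compression beyond:
S_c = H/(1+e₀)·[C_r·log₁₀(σ'_p/σ'_0) + C_c·log₁₀(σ'_f/σ'_p)]
    = 4/2.1 × [0.082×log₁₀(49.1/40.2) + 0.35×log₁₀(98.279/49.1)]
    = 1.9048 × [0.0071221 + 0.10548] = 0.2145 m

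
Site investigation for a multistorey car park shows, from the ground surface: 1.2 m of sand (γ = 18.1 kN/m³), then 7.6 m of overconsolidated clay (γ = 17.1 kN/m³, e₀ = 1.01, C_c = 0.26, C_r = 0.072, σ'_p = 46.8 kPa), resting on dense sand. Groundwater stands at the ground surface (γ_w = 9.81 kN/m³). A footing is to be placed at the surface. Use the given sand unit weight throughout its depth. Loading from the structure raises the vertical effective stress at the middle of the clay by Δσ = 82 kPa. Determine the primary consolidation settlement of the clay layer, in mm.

Mid-depth of clay below the ground surface: z = 1.2 + 7.6/2 = 5 m.
Total vertical stress at mid-clay: σ_v = 18.1×1.2 + 17.1×3.8 = 86.7 kPa.
Pore pressure: u = 9.81×(5 − 0) = 49.05 kPa.
Initial effective stress: σ'_0 = σ_v − u = 86.7 − 49.05 = 37.65 kPa.
Final effective stress: σ'_f = 37.65 + 82 = 119.65 kPa.
σ'_f = 119.65 > σ'_p = 46.8 kPa, so the stress path crosses the preconsolidation pressure — recompression up to σ'_p, then virgin compression beyond:
S_c = H/(1+e₀)·[C_r·log₁₀(σ'_p/σ'_0) + C_c·log₁₀(σ'_f/σ'_p)]
    = 7.6/2.01 × [0.072×log₁₀(46.8/37.65) + 0.26×log₁₀(119.65/46.8)]
    = 3.7811 × [0.0068026 + 0.10599] = 0.4265 m

S_c ≈ 426 mm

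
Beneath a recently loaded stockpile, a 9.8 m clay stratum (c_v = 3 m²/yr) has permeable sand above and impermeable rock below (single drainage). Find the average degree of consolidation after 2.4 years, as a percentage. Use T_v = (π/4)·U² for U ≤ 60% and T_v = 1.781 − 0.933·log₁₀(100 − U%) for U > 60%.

Drainage path length: H_d = H = 9.8 m (single drainage).
T_v = c_v·t/H_d² = 3×2.4/9.8² = 0.074969.
T_v = 0.074969 corresponds to the U ≤ 60% branch:
U = √(4T_v/π) = 0.309

U ≈ 30.9 %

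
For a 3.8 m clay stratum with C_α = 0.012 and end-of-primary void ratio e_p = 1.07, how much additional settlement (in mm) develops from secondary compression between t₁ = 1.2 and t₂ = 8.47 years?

S_s ≈ 18.7 mm

Secondary compression: S_s = C_α·H/(1+e_p)·log₁₀(t₂/t₁)
S_s = 0.012×3.8/(1+1.07)×log₁₀(8.47/1.2)
    = 0.02203 × 0.8487 = 0.0187 m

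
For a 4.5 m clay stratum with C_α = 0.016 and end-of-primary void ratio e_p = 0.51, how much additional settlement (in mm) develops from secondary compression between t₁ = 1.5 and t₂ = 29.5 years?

Secondary compression: S_s = C_α·H/(1+e_p)·log₁₀(t₂/t₁)
S_s = 0.016×4.5/(1+0.51)×log₁₀(29.5/1.5)
    = 0.04768 × 1.294 = 0.06169 m

S_s ≈ 61.7 mm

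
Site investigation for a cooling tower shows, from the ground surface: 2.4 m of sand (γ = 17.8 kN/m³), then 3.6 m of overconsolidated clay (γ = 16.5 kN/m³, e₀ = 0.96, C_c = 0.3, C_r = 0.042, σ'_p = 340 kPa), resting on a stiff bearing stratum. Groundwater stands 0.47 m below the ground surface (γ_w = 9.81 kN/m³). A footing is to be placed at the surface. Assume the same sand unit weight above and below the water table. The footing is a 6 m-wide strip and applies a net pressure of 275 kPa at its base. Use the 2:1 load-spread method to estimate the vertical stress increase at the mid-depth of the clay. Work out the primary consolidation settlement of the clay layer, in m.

Mid-depth of clay below the ground surface: z = 2.4 + 3.6/2 = 4.2 m.
Total vertical stress at mid-clay: σ_v = 17.8×2.4 + 16.5×1.8 = 72.42 kPa.
Pore pressure: u = 9.81×(4.2 − 0.47) = 36.591 kPa.
Initial effective stress: σ'_0 = σ_v − u = 72.42 − 36.591 = 35.829 kPa.
Stress increase at mid-clay by the 2:1 spreading method:
Δσ = qB/(B+z) = 275×6/(6+4.2) = 161.76 kPa
Final effective stress: σ'_f = 35.829 + 161.76 = 197.59 kPa.
σ'_f = 197.59 ≤ σ'_p = 340 kPa, so the clay remains overconsolidated and only the recompression index applies:
S_c = C_r·H/(1+e₀)·log₁₀(σ'_f/σ'_0) = 0.042×3.6/1.96×log₁₀(197.59/35.829)
    = 0.077141 × 0.74153 = 0.0572 m

S_c ≈ 0.0572 m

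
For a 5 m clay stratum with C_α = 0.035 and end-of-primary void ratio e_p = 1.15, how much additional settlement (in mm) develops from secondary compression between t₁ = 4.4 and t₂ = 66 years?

Secondary compression: S_s = C_α·H/(1+e_p)·log₁₀(t₂/t₁)
S_s = 0.035×5/(1+1.15)×log₁₀(66/4.4)
    = 0.0814 × 1.176 = 0.09573 m

S_s ≈ 95.7 mm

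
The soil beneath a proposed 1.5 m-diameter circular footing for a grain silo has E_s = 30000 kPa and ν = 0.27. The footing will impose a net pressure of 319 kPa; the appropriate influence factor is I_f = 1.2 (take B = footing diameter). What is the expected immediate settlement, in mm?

Immediate (elastic) settlement: S_e = q·B·(1−ν²)/E_s · I_f.
S_e = 319 × 1.5 × (1 − 0.27²) / 30000 × 1.2
    = 319 × 1.5 × 0.9271 / 30000 × 1.2
    = 0.01774 m = 17.74 mm

S_e ≈ 17.7 mm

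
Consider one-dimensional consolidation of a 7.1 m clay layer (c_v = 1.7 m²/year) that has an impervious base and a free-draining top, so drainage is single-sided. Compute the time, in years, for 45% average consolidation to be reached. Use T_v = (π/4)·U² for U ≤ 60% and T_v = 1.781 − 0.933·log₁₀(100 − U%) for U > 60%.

t ≈ 4.72 years

Drainage path length: H_d = H = 7.1 m (single drainage).
U ≤ 60%: T_v = (π/4)·U² = (π/4)×0.45² = 0.15904.
t = T_v·H_d²/c_v = 0.15904×7.1²/1.7 = 4.716 years.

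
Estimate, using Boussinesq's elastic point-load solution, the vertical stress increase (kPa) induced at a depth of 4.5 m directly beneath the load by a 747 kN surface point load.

Boussinesq vertical stress below a point load on an elastic half-space:
Δσ_z = 3P/(2πz²) · [1 + (r/z)²]^(−5/2)
r/z = 0/4.5 = 0; [1+(r/z)²]^(−5/2) = 1.
Δσ_z = 3×747/(2π×4.5²) × 1 = 17.613 × 1 = 17.61 kPa

Δσ_z ≈ 17.6 kPa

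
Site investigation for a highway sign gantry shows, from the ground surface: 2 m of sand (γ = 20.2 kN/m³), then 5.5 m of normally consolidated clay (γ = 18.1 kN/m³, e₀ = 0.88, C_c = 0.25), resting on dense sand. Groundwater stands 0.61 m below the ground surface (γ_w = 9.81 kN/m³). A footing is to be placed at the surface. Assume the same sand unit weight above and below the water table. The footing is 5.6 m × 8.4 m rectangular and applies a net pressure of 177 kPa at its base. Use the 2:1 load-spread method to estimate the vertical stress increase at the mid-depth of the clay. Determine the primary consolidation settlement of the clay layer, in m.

S_c ≈ 0.255 m

Mid-depth of clay below the ground surface: z = 2 + 5.5/2 = 4.75 m.
Total vertical stress at mid-clay: σ_v = 20.2×2 + 18.1×2.75 = 90.175 kPa.
Pore pressure: u = 9.81×(4.75 − 0.61) = 40.613 kPa.
Initial effective stress: σ'_0 = σ_v − u = 90.175 − 40.613 = 49.562 kPa.
Stress increase at mid-clay by the 2:1 spreading method:
Δσ = qBL/((B+z)(L+z)) = 177×5.6×8.4/((5.6+4.75)(8.4+4.75)) = 61.175 kPa
Final effective stress: σ'_f = σ'_0 + Δσ = 49.562 + 61.175 = 110.74 kPa.
Normally consolidated clay, so the full stress increment lies on the virgin compression line:
S_c = C_c·H/(1+e₀)·log₁₀(σ'_f/σ'_0) = 0.25×5.5/(1+0.88)×log₁₀(110.74/49.562)
    = 0.73138 × 0.34916 = 0.2554 m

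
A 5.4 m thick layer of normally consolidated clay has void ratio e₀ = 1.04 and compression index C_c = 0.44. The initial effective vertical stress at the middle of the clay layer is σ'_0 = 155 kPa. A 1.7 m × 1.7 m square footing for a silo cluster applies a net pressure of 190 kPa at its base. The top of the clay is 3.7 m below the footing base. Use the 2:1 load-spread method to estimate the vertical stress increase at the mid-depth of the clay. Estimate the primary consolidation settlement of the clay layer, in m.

S_c ≈ 0.0266 m

Mid-depth of clay below the footing base: z = 3.7 + 5.4/2 = 6.4 m.
Stress increase at mid-clay by the 2:1 spreading method:
Δσ = qBL/((B+z)(L+z)) = 190×1.7×1.7/((1.7+6.4)(1.7+6.4)) = 8.3692 kPa
Final effective stress: σ'_f = σ'_0 + Δσ = 155 + 8.3692 = 163.37 kPa.
Normally consolidated clay, so the full stress increment lies on the virgin compression line:
S_c = C_c·H/(1+e₀)·log₁₀(σ'_f/σ'_0) = 0.44×5.4/(1+1.04)×log₁₀(163.37/155)
    = 1.1647 × 0.022841 = 0.0266 m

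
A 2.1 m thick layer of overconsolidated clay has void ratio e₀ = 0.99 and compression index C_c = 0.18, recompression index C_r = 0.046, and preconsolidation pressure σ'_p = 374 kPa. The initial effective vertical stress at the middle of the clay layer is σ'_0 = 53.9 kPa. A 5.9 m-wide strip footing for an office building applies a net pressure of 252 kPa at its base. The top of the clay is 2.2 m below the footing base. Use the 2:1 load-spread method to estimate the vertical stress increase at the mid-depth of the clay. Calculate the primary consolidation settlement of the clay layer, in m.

S_c ≈ 0.0293 m

Mid-depth of clay below the footing base: z = 2.2 + 2.1/2 = 3.25 m.
Stress increase at mid-clay by the 2:1 spreading method:
Δσ = qB/(B+z) = 252×5.9/(5.9+3.25) = 162.49 kPa
Final effective stress: σ'_f = 53.9 + 162.49 = 216.39 kPa.
σ'_f = 216.39 ≤ σ'_p = 374 kPa, so the clay remains overconsolidated and only the recompression index applies:
S_c = C_r·H/(1+e₀)·log₁₀(σ'_f/σ'_0) = 0.046×2.1/1.99×log₁₀(216.39/53.9)
    = 0.048544 × 0.60365 = 0.0293 m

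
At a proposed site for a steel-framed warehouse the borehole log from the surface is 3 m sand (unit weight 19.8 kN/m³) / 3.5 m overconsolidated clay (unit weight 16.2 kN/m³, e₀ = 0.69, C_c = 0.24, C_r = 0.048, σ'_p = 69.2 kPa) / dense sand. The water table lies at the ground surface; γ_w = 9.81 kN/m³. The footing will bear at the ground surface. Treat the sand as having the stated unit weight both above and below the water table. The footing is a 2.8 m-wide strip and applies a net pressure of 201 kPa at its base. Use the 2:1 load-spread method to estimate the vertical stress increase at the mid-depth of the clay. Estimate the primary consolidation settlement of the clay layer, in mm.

S_c ≈ 133 mm

Mid-depth of clay below the ground surface: z = 3 + 3.5/2 = 4.75 m.
Total vertical stress at mid-clay: σ_v = 19.8×3 + 16.2×1.75 = 87.75 kPa.
Pore pressure: u = 9.81×(4.75 − 0) = 46.598 kPa.
Initial effective stress: σ'_0 = σ_v − u = 87.75 − 46.598 = 41.152 kPa.
Stress increase at mid-clay by the 2:1 spreading method:
Δσ = qB/(B+z) = 201×2.8/(2.8+4.75) = 74.543 kPa
Final effective stress: σ'_f = 41.152 + 74.543 = 115.7 kPa.
σ'_f = 115.7 > σ'_p = 69.2 kPa, so the stress path crosses the preconsolidation pressure — recompression up to σ'_p, then virgin compression beyond:
S_c = H/(1+e₀)·[C_r·log₁₀(σ'_p/σ'_0) + C_c·log₁₀(σ'_f/σ'_p)]
    = 3.5/1.69 × [0.048×log₁₀(69.2/41.152) + 0.24×log₁₀(115.7/69.2)]
    = 2.071 × [0.010834 + 0.053575] = 0.1334 m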